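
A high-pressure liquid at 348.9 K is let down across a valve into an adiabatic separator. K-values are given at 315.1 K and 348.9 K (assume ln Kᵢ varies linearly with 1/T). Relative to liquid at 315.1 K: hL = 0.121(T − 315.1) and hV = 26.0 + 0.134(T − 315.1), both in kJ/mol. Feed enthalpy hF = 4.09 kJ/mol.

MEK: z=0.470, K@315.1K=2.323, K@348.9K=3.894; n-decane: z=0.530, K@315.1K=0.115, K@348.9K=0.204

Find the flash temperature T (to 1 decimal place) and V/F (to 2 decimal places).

T = 316.6 K, V/F = 0.15

Adiabatic flash: solve Rachford–Rice at each trial T, then check hF = ψ·hV(T) + (1−ψ)·hL(T).
  T = 315.1 K: K = (2.323, 0.115), RR gives ψ = 0.130, H_out = 3.392 kJ/mol
  T = 348.9 K: K = (3.894, 0.204), RR gives ψ = 0.407, H_out = 14.859 kJ/mol
  T = 332.0 K: K = (3.047, 0.155), RR gives ψ = 0.298, H_out = 9.849 kJ/mol
  T = 323.6 K: K = (2.672, 0.134), RR gives ψ = 0.226, H_out = 6.929 kJ/mol
  T = 319.4 K: K = (2.496, 0.125), RR gives ψ = 0.183, H_out = 5.277 kJ/mol
  T = 317.2 K: K = (2.406, 0.120), RR gives ψ = 0.157, H_out = 4.341 kJ/mol
Linear interpolation between T = 315.1 (H_out = 3.392) and T = 317.2 (H_out = 4.341) on hF = 4.09 gives T ≈ 316.6 K, at which ψ = 0.15.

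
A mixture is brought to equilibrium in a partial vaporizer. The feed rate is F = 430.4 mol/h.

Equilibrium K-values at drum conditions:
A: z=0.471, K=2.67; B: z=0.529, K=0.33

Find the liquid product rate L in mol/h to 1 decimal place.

L = 264.2 mol/h

Rachford–Rice: g(V/F) = Σ zᵢ(Kᵢ−1)/(1+V/F(Kᵢ−1)) = 0.
Check two-phase: ΣzᵢKᵢ = 1.432 > 1 and Σzᵢ/Kᵢ = 1.779 > 1, so g(0) = 0.432 > 0 and g(1) = -0.779 < 0.
Binary case is linear: z₁(K₁−1)(1+V/F(K₂−1)) + z₂(K₂−1)(1+V/F(K₁−1)) = 0
⇒ V/F = [z₁(K₁−1)+z₂(K₂−1)] / [−(K₁−1)(K₂−1)] = 0.4321/1.1189 = 0.386
Then V = V/F·F = 0.3862·430.4 = 166.2 mol/h and L = F − V = 264.2 mol/h.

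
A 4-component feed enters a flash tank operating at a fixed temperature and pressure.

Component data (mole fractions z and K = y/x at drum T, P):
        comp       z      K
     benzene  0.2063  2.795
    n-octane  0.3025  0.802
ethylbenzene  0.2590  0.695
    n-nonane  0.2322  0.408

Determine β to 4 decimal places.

β = 0.1435

Newton iteration, β⁰ = 0.46:
  β = 0.4600: g = -0.14386, g' = -0.4001 → β = 0.1004
  β = 0.1004: g = 0.02501, g' = -0.6072 → β = 0.1416
  β = 0.1416: g = 0.00104, g' = -0.5584 → β = 0.1435
Converged at β = 0.1435.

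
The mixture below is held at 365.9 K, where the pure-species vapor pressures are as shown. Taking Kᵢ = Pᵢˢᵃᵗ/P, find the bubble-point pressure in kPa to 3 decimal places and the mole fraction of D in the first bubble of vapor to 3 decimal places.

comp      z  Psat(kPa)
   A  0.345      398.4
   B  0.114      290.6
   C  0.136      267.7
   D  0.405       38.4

Pbub = 222.536 kPa, y_D = 0.070

At the bubble point ψ → 0, so ΣzᵢKᵢ = 1 with Kᵢ = Pᵢˢᵃᵗ/P ⇒ P = ΣzᵢPᵢˢᵃᵗ.
P = 0.345·398.4 + 0.114·290.6 + 0.136·267.7 + 0.405·38.4 = 222.536 kPa
yᵢ = zᵢPᵢˢᵃᵗ/P ⇒ y_D = 0.405·38.4/222.536 = 0.070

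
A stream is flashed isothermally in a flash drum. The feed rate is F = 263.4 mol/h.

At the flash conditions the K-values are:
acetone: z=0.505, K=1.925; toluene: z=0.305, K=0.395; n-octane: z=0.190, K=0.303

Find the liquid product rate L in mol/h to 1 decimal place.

Material balance + equilibrium reduce to Σ zᵢ(Kᵢ−1)/(1+β(Kᵢ−1)) = 0.
Feasibility: ΣzᵢKᵢ = 1.150, Σzᵢ/Kᵢ = 1.662 — both > 1, two phases present.
Newton–Raphson from β = 0.32:
  β = 0.320: g = -0.0388, g' = -0.582 → β = 0.253
Converged at β = 0.253.
Then V = β·F = 0.2528·263.4 = 66.6 mol/h and L = F − V = 196.8 mol/h.

L = 196.8 mol/h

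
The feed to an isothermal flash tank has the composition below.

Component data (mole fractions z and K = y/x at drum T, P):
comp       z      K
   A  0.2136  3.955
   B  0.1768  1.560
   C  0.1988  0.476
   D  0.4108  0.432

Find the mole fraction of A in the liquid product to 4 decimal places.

x_A = 0.1102

Rachford–Rice: g(V/F) = Σ zᵢ(Kᵢ−1)/(1+V/F(Kᵢ−1)) = 0.
Feasibility: ΣzᵢKᵢ = 1.3927, Σzᵢ/Kᵢ = 1.5359 — both > 1, two phases present.
Iterate (Newton) starting at V/F = 0.58:
  V/F = 0.5800: g = -0.19031, g' = -0.6922 → V/F = 0.3051
  V/F = 0.3051: g = 0.01027, g' = -0.8275 → V/F = 0.3175
  V/F = 0.3175: g = 0.00010, g' = -0.8123 → V/F = 0.3176
Converged at V/F = 0.3176.
Compositions from xᵢ = zᵢ/(1+V/F(Kᵢ−1)), yᵢ = Kᵢxᵢ:
  A: x = 0.1102, y = 0.4358
  B: x = 0.1501, y = 0.2342
  C: x = 0.2385, y = 0.1135
  D: x = 0.5012, y = 0.2165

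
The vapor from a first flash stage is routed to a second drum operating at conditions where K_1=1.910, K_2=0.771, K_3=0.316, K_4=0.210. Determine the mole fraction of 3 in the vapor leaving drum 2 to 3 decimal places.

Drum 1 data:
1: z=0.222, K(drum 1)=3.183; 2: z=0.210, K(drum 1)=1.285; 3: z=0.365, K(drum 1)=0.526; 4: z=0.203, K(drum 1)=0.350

Drum 1:
Let ψ₁ = V/F and solve Σ zᵢ(Kᵢ−1)/(1+ψ₁(Kᵢ−1)) = 0.
g(0) = ΣzᵢKᵢ − 1 = 0.240 and g(1) = 1 − Σzᵢ/Kᵢ = -0.507, so a root lies in (0, 1).
Iterate (Newton) starting at ψ₁ = 0.36:
  ψ₁ = 0.360: g = -0.0552, g' = -0.611 → ψ₁ = 0.270
  ψ₁ = 0.270: g = 0.0023, g' = -0.668 → ψ₁ = 0.273
Converged at ψ₁ = 0.273.
Drum-1 compositions:
  1: x = 0.139, y = 0.443
  2: x = 0.195, y = 0.250
  3: x = 0.419, y = 0.221
  4: x = 0.247, y = 0.086
Drum-2 feed = drum-1 vapor: z₂ = (0.4427, 0.2504, 0.2205, 0.0864).
Drum 2:
Let ψ₂ = V/F and solve Σ zᵢ(Kᵢ−1)/(1+ψ₂(Kᵢ−1)) = 0.
Feasibility: ΣzᵢKᵢ = 1.126, Σzᵢ/Kᵢ = 1.666 — both > 1, two phases present.
Newton iteration, ψ₂⁰ = 0.5:
  ψ₂ = 0.500: g = -0.1299, g' = -0.576 → ψ₂ = 0.274
  ψ₂ = 0.274: g = -0.0116, g' = -0.494 → ψ₂ = 0.251
Converged at ψ₂ = 0.251.
  1: x = 0.360, y = 0.688
  2: x = 0.266, y = 0.205
  3: x = 0.266, y = 0.084
  4: x = 0.108, y = 0.023

y_3 (drum 2) = 0.084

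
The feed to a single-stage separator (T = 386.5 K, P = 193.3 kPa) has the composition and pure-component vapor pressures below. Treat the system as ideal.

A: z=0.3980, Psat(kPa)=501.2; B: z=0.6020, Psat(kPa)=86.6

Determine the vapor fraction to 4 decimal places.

Raoult's law: Kᵢ = Pᵢˢᵃᵗ/P = Pᵢˢᵃᵗ/193.3.
  K_A = 501.2/193.3 = 2.592861, K_B = 86.6/193.3 = 0.448008
Rachford–Rice: g(ψ) = Σ zᵢ(Kᵢ−1)/(1+ψ(Kᵢ−1)) = 0.
g(0) = ΣzᵢKᵢ − 1 = 0.3017 and g(1) = 1 − Σzᵢ/Kᵢ = -0.4972, so a root lies in (0, 1).
Iterate (Newton) starting at ψ = 0.33:
  ψ = 0.3300: g = 0.00922, g' = -0.7081 → ψ = 0.3430
  ψ = 0.3430: g = 0.00004, g' = -0.7014 → ψ = 0.3431
Converged at ψ = 0.3431.

ψ = 0.3431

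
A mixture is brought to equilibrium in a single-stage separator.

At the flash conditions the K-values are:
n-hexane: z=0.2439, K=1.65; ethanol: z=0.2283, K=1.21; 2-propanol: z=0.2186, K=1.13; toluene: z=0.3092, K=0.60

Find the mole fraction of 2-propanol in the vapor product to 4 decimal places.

y_2-propanol = 0.2255

Iterate (Newton) starting at ψ = 0.5:
  ψ = 0.5000: g = 0.03512, g' = -0.1475 → ψ = 0.7381
  ψ = 0.7381: g = -0.00092, g' = -0.1573 → ψ = 0.7323
Converged at ψ = 0.7323.
Compositions from xᵢ = zᵢ/(1+ψ(Kᵢ−1)), yᵢ = Kᵢxᵢ:
  n-hexane: x = 0.1652, y = 0.2727
  ethanol: x = 0.1979, y = 0.2394
  2-propanol: x = 0.1996, y = 0.2255
  toluene: x = 0.4373, y = 0.2624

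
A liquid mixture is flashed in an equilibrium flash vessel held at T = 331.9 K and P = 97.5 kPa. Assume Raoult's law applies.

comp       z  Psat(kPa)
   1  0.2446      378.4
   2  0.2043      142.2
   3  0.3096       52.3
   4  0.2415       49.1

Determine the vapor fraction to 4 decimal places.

Raoult's law: Kᵢ = Pᵢˢᵃᵗ/P = Pᵢˢᵃᵗ/97.5.
  K_1 = 378.4/97.5 = 3.881026, K_2 = 142.2/97.5 = 1.458462, K_3 = 52.3/97.5 = 0.536410, K_4 = 49.1/97.5 = 0.503590
Rachford–Rice: g(ψ) = Σ zᵢ(Kᵢ−1)/(1+ψ(Kᵢ−1)) = 0.
Feasibility: ΣzᵢKᵢ = 1.5350, Σzᵢ/Kᵢ = 1.2598 — both > 1, two phases present.
Newton–Raphson from ψ = 0.5:
  ψ = 0.5000: g = 0.01865, g' = -0.5873 → ψ = 0.5318
  ψ = 0.5318: g = 0.00026, g' = -0.5715 → ψ = 0.5322
Converged at ψ = 0.5322.

ψ = 0.5322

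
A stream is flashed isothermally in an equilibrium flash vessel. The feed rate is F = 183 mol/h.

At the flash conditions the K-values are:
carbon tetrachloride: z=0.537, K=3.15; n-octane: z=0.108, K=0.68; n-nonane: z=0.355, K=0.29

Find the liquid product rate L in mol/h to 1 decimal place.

Newton iteration, ψ⁰ = 0.5:
  ψ = 0.500: g = 0.1245, g' = -1.022 → ψ = 0.622
  ψ = 0.622: g = -0.0003, g' = -1.045 → ψ = 0.621
Converged at ψ = 0.621.
Then V = ψ·F = 0.6214·183 = 113.7 mol/h and L = F − V = 69.3 mol/h.

L = 69.3 mol/h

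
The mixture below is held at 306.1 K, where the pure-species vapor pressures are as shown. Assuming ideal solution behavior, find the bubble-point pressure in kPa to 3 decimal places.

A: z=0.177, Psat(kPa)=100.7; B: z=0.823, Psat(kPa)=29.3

Pbub = 41.938 kPa

At the bubble point ψ → 0, so ΣzᵢKᵢ = 1 with Kᵢ = Pᵢˢᵃᵗ/P ⇒ P = ΣzᵢPᵢˢᵃᵗ.
P = 0.177·100.7 + 0.823·29.3 = 41.938 kPa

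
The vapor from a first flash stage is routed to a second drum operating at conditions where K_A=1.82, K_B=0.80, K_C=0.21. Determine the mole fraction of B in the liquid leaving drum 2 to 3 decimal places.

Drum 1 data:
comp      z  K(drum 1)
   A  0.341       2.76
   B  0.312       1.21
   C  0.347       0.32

Drum 1:
Newton iteration, ψ₁⁰ = 0.64:
  ψ₁ = 0.640: g = -0.0778, g' = -0.747 → ψ₁ = 0.536
  ψ₁ = 0.536: g = -0.0035, g' = -0.688 → ψ₁ = 0.531
Converged at ψ₁ = 0.531.
Drum-1 compositions:
  A: x = 0.176, y = 0.487
  B: x = 0.281, y = 0.340
  C: x = 0.543, y = 0.174
Drum-2 feed = drum-1 vapor: z₂ = (0.4866, 0.3397, 0.1738).
Drum 2:
Let ψ₂ = V/F and solve Σ zᵢ(Kᵢ−1)/(1+ψ₂(Kᵢ−1)) = 0.
g(0) = ΣzᵢKᵢ − 1 = 0.194 and g(1) = 1 − Σzᵢ/Kᵢ = -0.519, so a root lies in (0, 1).
Iterate (Newton) starting at ψ₂ = 0.5:
  ψ₂ = 0.500: g = -0.0194, g' = -0.478 → ψ₂ = 0.459
  ψ₂ = 0.459: g = -0.0005, g' = -0.456 → ψ₂ = 0.458
Converged at ψ₂ = 0.458.
  A: x = 0.354, y = 0.644
  B: x = 0.374, y = 0.299
  C: x = 0.272, y = 0.057

x_B (drum 2) = 0.374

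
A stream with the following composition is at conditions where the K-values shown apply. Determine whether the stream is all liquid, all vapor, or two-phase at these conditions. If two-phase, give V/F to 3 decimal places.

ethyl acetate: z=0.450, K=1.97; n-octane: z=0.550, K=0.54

ΣzᵢKᵢ = 1.183; Σzᵢ/Kᵢ = 1.247.
Both exceed 1, so a two-phase solution exists.
Rachford–Rice: g(ψ) = Σ zᵢ(Kᵢ−1)/(1+ψ(Kᵢ−1)) = 0.
Binary case is linear: z₁(K₁−1)(1+ψ(K₂−1)) + z₂(K₂−1)(1+ψ(K₁−1)) = 0
⇒ ψ = [z₁(K₁−1)+z₂(K₂−1)] / [−(K₁−1)(K₂−1)] = 0.1835/0.4462 = 0.411

two-phase, V/F = 0.411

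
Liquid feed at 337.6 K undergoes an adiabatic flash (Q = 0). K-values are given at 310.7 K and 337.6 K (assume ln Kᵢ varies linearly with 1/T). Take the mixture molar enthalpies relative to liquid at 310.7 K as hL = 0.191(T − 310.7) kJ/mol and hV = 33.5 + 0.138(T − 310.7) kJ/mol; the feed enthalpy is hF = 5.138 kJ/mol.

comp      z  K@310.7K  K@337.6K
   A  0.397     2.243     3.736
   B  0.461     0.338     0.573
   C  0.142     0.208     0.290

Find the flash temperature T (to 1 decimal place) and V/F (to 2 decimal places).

T = 313.1 K, V/F = 0.14

Adiabatic flash: solve Rachford–Rice at each trial T, then check hF = ψ·hV(T) + (1−ψ)·hL(T).
  T = 310.7 K: K = (2.243, 0.338, 0.208), RR gives ψ = 0.088, H_out = 2.943 kJ/mol
  T = 337.6 K: K = (3.736, 0.573, 0.290), RR gives ψ = 0.564, H_out = 23.214 kJ/mol
  T = 324.1 K: K = (2.923, 0.444, 0.247), RR gives ψ = 0.342, H_out = 13.788 kJ/mol
  T = 317.4 K: K = (2.568, 0.389, 0.227), RR gives ψ = 0.226, H_out = 8.756 kJ/mol
  T = 314.0 K: K = (2.399, 0.362, 0.217), RR gives ψ = 0.159, H_out = 5.942 kJ/mol
  T = 312.4 K: K = (2.323, 0.350, 0.213), RR gives ψ = 0.126, H_out = 4.526 kJ/mol
Linear interpolation between T = 312.4 (H_out = 4.526) and T = 314.0 (H_out = 5.942) on hF = 5.138 gives T ≈ 313.1 K, at which ψ = 0.14.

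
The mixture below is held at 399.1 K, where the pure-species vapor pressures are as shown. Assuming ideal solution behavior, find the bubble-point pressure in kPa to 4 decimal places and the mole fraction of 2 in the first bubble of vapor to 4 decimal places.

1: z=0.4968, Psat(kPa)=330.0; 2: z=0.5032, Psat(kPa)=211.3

At the bubble point ψ → 0, so ΣzᵢKᵢ = 1 with Kᵢ = Pᵢˢᵃᵗ/P ⇒ P = ΣzᵢPᵢˢᵃᵗ.
P = 0.4968·330.0 + 0.5032·211.3 = 270.2702 kPa
yᵢ = zᵢPᵢˢᵃᵗ/P ⇒ y_2 = 0.5032·211.3/270.2702 = 0.3934

Pbub = 270.2702 kPa, y_2 = 0.3934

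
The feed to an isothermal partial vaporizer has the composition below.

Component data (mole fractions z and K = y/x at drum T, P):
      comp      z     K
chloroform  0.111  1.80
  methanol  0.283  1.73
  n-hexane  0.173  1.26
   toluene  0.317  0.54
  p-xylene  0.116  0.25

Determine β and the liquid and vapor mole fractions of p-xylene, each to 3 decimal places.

Rachford–Rice: g(β) = Σ zᵢ(Kᵢ−1)/(1+β(Kᵢ−1)) = 0.
Feasibility: ΣzᵢKᵢ = 1.108, Σzᵢ/Kᵢ = 1.414 — both > 1, two phases present.
Newton–Raphson from β = 0.44:
  β = 0.440: g = -0.0503, g' = -0.385 → β = 0.310
  β = 0.310: g = -0.0020, g' = -0.358 → β = 0.304
Converged at β = 0.304.
Compositions from xᵢ = zᵢ/(1+β(Kᵢ−1)), yᵢ = Kᵢxᵢ:
  chloroform: x = 0.089, y = 0.161
  methanol: x = 0.232, y = 0.401
  n-hexane: x = 0.160, y = 0.202
  toluene: x = 0.369, y = 0.199
  p-xylene: x = 0.150, y = 0.038

β = 0.304, x_p-xylene = 0.150, y_p-xylene = 0.038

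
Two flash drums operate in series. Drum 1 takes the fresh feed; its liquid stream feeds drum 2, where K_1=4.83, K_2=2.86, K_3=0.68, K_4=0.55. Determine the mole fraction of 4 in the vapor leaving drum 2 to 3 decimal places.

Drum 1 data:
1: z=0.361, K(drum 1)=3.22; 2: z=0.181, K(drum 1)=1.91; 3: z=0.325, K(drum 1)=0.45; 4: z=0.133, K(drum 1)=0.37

Drum 1:
Iterate (Newton) starting at ψ₁ = 0.51:
  ψ₁ = 0.510: g = 0.1165, g' = -0.766 → ψ₁ = 0.662
  ψ₁ = 0.662: g = 0.0024, g' = -0.749 → ψ₁ = 0.665
Converged at ψ₁ = 0.665.
Drum-1 compositions:
  1: x = 0.146, y = 0.469
  2: x = 0.113, y = 0.215
  3: x = 0.513, y = 0.231
  4: x = 0.229, y = 0.085
Drum-2 feed = drum-1 liquid: z₂ = (0.1457, 0.1127, 0.5125, 0.2290).
Drum 2:
Rachford–Rice: g(ψ₂) = Σ zᵢ(Kᵢ−1)/(1+ψ₂(Kᵢ−1)) = 0.
g(0) = ΣzᵢKᵢ − 1 = 0.501 and g(1) = 1 − Σzᵢ/Kᵢ = -0.240, so a root lies in (0, 1).
Newton iteration, ψ₂⁰ = 0.5:
  ψ₂ = 0.500: g = -0.0281, g' = -0.508 → ψ₂ = 0.445
  ψ₂ = 0.445: g = 0.0012, g' = -0.553 → ψ₂ = 0.447
Converged at ψ₂ = 0.447.
  1: x = 0.054, y = 0.260
  2: x = 0.062, y = 0.176
  3: x = 0.598, y = 0.407
  4: x = 0.287, y = 0.158

y_4 (drum 2) = 0.158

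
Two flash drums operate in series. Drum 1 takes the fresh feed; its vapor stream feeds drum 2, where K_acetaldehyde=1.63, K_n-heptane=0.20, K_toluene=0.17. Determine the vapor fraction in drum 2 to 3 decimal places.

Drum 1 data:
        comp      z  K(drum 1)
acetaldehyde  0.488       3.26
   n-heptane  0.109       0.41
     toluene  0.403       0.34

Drum 1:
Let ψ₁ = V/F and solve Σ zᵢ(Kᵢ−1)/(1+ψ₁(Kᵢ−1)) = 0.
Check two-phase: ΣzᵢKᵢ = 1.773 > 1 and Σzᵢ/Kᵢ = 1.601 > 1, so g(0) = 0.773 > 0 and g(1) = -0.601 < 0.
Newton iteration, ψ₁⁰ = 0.5:
  ψ₁ = 0.500: g = 0.0296, g' = -1.017 → ψ₁ = 0.529
Converged at ψ₁ = 0.529.
Drum-1 compositions:
  acetaldehyde: x = 0.222, y = 0.724
  n-heptane: x = 0.158, y = 0.065
  toluene: x = 0.619, y = 0.211
Drum-2 feed = drum-1 vapor: z₂ = (0.7245, 0.0650, 0.2106).
Drum 2:
Rachford–Rice: g(ψ₂) = Σ zᵢ(Kᵢ−1)/(1+ψ₂(Kᵢ−1)) = 0.
g(0) = ΣzᵢKᵢ − 1 = 0.230 and g(1) = 1 − Σzᵢ/Kᵢ = -1.008, so a root lies in (0, 1).
Iterate (Newton) starting at ψ₂ = 0.31:
  ψ₂ = 0.310: g = 0.0774, g' = -0.538 → ψ₂ = 0.454
  ψ₂ = 0.454: g = -0.0071, g' = -0.650 → ψ₂ = 0.443
Converged at ψ₂ = 0.443.
  acetaldehyde: x = 0.566, y = 0.923
  n-heptane: x = 0.101, y = 0.020
  toluene: x = 0.333, y = 0.057

V/F (drum 2) = 0.443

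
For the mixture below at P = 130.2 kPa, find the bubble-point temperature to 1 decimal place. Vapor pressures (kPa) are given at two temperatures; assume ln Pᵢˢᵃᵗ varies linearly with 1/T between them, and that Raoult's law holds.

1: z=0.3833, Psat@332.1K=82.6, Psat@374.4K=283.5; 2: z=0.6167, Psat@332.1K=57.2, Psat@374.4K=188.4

T = 354.1 K

Bubble-point temperature: ΣzᵢPᵢˢᵃᵗ(T) = P. Interpolate ln Pᵢˢᵃᵗ = aᵢ + bᵢ/T.
  T = 332.1 K: ΣzᵢPᵢˢᵃᵗ = 66.94 kPa
  T = 374.4 K: ΣzᵢPᵢˢᵃᵗ = 224.85 kPa
  T = 353.2 K: ΣzᵢPᵢˢᵃᵗ = 127.02 kPa
  T = 363.8 K: ΣzᵢPᵢˢᵃᵗ = 170.41 kPa
  T = 358.5 K: ΣzᵢPᵢˢᵃᵗ = 147.45 kPa
  T = 355.9 K: ΣzᵢPᵢˢᵃᵗ = 137.12 kPa
Interpolating between 353.2 K and 355.9 K gives T ≈ 354.1 K.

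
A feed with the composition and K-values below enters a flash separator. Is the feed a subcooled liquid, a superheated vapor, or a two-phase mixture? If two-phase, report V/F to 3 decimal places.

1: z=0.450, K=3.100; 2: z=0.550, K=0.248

ΣzᵢKᵢ = 1.531; Σzᵢ/Kᵢ = 2.363.
Both exceed 1, so a two-phase solution exists.
Rachford–Rice: g(ψ) = Σ zᵢ(Kᵢ−1)/(1+ψ(Kᵢ−1)) = 0.
Binary case is linear: z₁(K₁−1)(1+ψ(K₂−1)) + z₂(K₂−1)(1+ψ(K₁−1)) = 0
⇒ ψ = [z₁(K₁−1)+z₂(K₂−1)] / [−(K₁−1)(K₂−1)] = 0.5314/1.5792 = 0.336

two-phase, V/F = 0.336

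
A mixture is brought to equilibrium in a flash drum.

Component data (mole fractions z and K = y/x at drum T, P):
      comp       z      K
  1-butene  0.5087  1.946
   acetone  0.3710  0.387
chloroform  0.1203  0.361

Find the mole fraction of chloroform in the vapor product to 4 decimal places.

Newton iteration, β⁰ = 0.5:
  β = 0.5000: g = -0.11420, g' = -0.6058 → β = 0.3115
  β = 0.3115: g = -0.00536, g' = -0.5611 → β = 0.3019
Converged at β = 0.3019.
Compositions from xᵢ = zᵢ/(1+β(Kᵢ−1)), yᵢ = Kᵢxᵢ:
  1-butene: x = 0.3957, y = 0.7700
  acetone: x = 0.4553, y = 0.1762
  chloroform: x = 0.1491, y = 0.0538

y_chloroform = 0.0538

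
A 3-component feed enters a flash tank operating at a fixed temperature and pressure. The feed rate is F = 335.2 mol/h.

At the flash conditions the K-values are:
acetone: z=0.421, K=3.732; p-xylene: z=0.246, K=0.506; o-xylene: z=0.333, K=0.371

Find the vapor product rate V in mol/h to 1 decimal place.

V = 174.4 mol/h

Rachford–Rice: g(V/F) = Σ zᵢ(Kᵢ−1)/(1+V/F(Kᵢ−1)) = 0.
Feasibility: ΣzᵢKᵢ = 1.819, Σzᵢ/Kᵢ = 1.497 — both > 1, two phases present.
Newton–Raphson from V/F = 0.5:
  V/F = 0.500: g = 0.0192, g' = -0.948 → V/F = 0.520
Converged at V/F = 0.520.
Then V = V/F·F = 0.5204·335.2 = 174.4 mol/h and L = F − V = 160.8 mol/h.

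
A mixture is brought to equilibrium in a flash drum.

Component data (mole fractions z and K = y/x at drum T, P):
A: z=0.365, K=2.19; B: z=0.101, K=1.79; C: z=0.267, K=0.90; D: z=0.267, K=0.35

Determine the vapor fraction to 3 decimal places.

ψ = 0.589

Rachford–Rice: g(ψ) = Σ zᵢ(Kᵢ−1)/(1+ψ(Kᵢ−1)) = 0.
g(0) = ΣzᵢKᵢ − 1 = 0.314 and g(1) = 1 − Σzᵢ/Kᵢ = -0.283, so a root lies in (0, 1).
Newton iteration, ψ⁰ = 0.5:
  ψ = 0.500: g = 0.0443, g' = -0.486 → ψ = 0.591
  ψ = 0.591: g = -0.0008, g' = -0.508 → ψ = 0.589
Converged at ψ = 0.589.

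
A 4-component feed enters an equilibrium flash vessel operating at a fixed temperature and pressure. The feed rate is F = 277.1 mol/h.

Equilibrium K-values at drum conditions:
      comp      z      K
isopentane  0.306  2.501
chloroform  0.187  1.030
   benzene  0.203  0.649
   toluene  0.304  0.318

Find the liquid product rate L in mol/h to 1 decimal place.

L = 202.5 mol/h

Let β = V/F and solve Σ zᵢ(Kᵢ−1)/(1+β(Kᵢ−1)) = 0.
Check two-phase: ΣzᵢKᵢ = 1.186 > 1 and Σzᵢ/Kᵢ = 1.573 > 1, so g(0) = 0.186 > 0 and g(1) = -0.573 < 0.
Iterate (Newton) starting at β = 0.4:
  β = 0.400: g = -0.0755, g' = -0.571 → β = 0.268
  β = 0.268: g = 0.0009, g' = -0.593 → β = 0.269
Converged at β = 0.269.
Then V = β·F = 0.2693·277.1 = 74.6 mol/h and L = F − V = 202.5 mol/h.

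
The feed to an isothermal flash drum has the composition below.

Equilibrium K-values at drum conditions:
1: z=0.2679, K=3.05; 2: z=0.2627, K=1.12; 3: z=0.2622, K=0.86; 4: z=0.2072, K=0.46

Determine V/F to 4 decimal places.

Material balance + equilibrium reduce to Σ zᵢ(Kᵢ−1)/(1+V/F(Kᵢ−1)) = 0.
Check two-phase: ΣzᵢKᵢ = 1.4321 > 1 and Σzᵢ/Kᵢ = 1.0777 > 1, so g(0) = 0.4321 > 0 and g(1) = -0.0777 < 0.
Newton–Raphson from V/F = 0.5:
  V/F = 0.5000: g = 0.10820, g' = -0.3972 → V/F = 0.7724
  V/F = 0.7724: g = 0.00833, g' = -0.3561 → V/F = 0.7958
  V/F = 0.7958: g = -0.00002, g' = -0.3580 → V/F = 0.7957
Converged at V/F = 0.7957.

V/F = 0.7957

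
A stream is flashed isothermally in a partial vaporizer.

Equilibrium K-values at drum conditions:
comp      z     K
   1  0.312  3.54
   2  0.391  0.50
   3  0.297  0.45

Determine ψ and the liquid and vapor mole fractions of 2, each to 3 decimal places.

Rachford–Rice: g(ψ) = Σ zᵢ(Kᵢ−1)/(1+ψ(Kᵢ−1)) = 0.
Feasibility: ΣzᵢKᵢ = 1.434, Σzᵢ/Kᵢ = 1.530 — both > 1, two phases present.
Iterate (Newton) starting at ψ = 0.42:
  ψ = 0.420: g = -0.0765, g' = -0.780 → ψ = 0.322
  ψ = 0.322: g = 0.0045, g' = -0.881 → ψ = 0.327
Converged at ψ = 0.327.
Compositions from xᵢ = zᵢ/(1+ψ(Kᵢ−1)), yᵢ = Kᵢxᵢ:
  1: x = 0.170, y = 0.603
  2: x = 0.467, y = 0.234
  3: x = 0.362, y = 0.163

ψ = 0.327, x_2 = 0.467, y_2 = 0.234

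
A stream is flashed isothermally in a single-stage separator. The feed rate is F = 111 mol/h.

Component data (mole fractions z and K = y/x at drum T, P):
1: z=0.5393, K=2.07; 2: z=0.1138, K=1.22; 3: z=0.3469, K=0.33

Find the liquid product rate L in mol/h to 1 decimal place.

Iterate (Newton) starting at β = 0.49:
  β = 0.4900: g = 0.05515, g' = -0.6154 → β = 0.5796
  β = 0.5796: g = -0.00162, g' = -0.6558 → β = 0.5771
Converged at β = 0.5771.
Then V = β·F = 0.5771·111 = 64.1 mol/h and L = F − V = 46.9 mol/h.

L = 46.9 mol/h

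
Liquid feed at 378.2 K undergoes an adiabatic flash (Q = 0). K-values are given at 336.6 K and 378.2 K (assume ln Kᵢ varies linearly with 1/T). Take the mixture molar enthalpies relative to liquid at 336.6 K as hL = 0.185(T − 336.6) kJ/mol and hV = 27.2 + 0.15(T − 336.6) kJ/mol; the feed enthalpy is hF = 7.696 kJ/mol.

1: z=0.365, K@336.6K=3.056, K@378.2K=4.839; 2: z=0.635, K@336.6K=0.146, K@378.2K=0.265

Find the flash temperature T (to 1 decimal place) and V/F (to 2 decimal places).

T = 349.6 K, V/F = 0.20

Adiabatic flash: solve Rachford–Rice at each trial T, then check hF = ψ·hV(T) + (1−ψ)·hL(T).
  T = 336.6 K: K = (3.056, 0.146), RR gives ψ = 0.119, H_out = 3.225 kJ/mol
  T = 378.2 K: K = (4.839, 0.265), RR gives ψ = 0.331, H_out = 16.222 kJ/mol
  T = 357.4 K: K = (3.897, 0.200), RR gives ψ = 0.237, H_out = 10.126 kJ/mol
  T = 347.0 K: K = (3.464, 0.172), RR gives ψ = 0.183, H_out = 6.834 kJ/mol
  T = 352.2 K: K = (3.677, 0.186), RR gives ψ = 0.211, H_out = 8.510 kJ/mol
  T = 349.6 K: K = (3.570, 0.179), RR gives ψ = 0.197, H_out = 7.680 kJ/mol
  T = 350.9 K: K = (3.623, 0.182), RR gives ψ = 0.204, H_out = 8.097 kJ/mol
Linear interpolation between T = 349.6 (H_out = 7.680) and T = 350.9 (H_out = 8.097) on hF = 7.696 gives T ≈ 349.6 K, at which ψ = 0.20.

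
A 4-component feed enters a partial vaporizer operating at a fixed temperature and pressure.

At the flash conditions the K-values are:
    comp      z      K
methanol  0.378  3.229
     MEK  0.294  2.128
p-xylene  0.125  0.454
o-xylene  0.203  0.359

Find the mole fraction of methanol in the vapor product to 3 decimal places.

y_methanol = 0.405

Rachford–Rice: g(V/F) = Σ zᵢ(Kᵢ−1)/(1+V/F(Kᵢ−1)) = 0.
g(0) = ΣzᵢKᵢ − 1 = 0.976 and g(1) = 1 − Σzᵢ/Kᵢ = -0.096, so a root lies in (0, 1).
Newton iteration, V/F⁰ = 0.41:
  V/F = 0.410: g = 0.4025, g' = -0.903 → V/F = 0.856
  V/F = 0.856: g = 0.0422, g' = -0.860 → V/F = 0.905
  V/F = 0.905: g = -0.0013, g' = -0.916 → V/F = 0.903
Converged at V/F = 0.903.
Compositions from xᵢ = zᵢ/(1+V/F(Kᵢ−1)), yᵢ = Kᵢxᵢ:
  methanol: x = 0.125, y = 0.405
  MEK: x = 0.146, y = 0.310
  p-xylene: x = 0.247, y = 0.112
  o-xylene: x = 0.482, y = 0.173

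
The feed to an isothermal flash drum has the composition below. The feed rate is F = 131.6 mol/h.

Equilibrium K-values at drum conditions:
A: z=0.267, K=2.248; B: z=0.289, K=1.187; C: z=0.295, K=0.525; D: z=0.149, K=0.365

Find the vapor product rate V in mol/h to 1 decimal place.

Material balance + equilibrium reduce to Σ zᵢ(Kᵢ−1)/(1+V/F(Kᵢ−1)) = 0.
Feasibility: ΣzᵢKᵢ = 1.153, Σzᵢ/Kᵢ = 1.332 — both > 1, two phases present.
Newton–Raphson from V/F = 0.5:
  V/F = 0.500: g = -0.0678, g' = -0.410 → V/F = 0.334
  V/F = 0.334: g = -0.0008, g' = -0.407 → V/F = 0.333
Converged at V/F = 0.333.
Then V = V/F·F = 0.3326·131.6 = 43.8 mol/h and L = F − V = 87.8 mol/h.

V = 43.8 mol/h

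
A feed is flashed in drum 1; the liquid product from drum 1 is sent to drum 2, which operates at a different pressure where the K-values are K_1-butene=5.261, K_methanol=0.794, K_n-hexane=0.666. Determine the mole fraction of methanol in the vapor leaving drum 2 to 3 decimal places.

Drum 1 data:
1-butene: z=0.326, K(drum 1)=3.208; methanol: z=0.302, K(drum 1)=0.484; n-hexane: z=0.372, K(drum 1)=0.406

y_methanol (drum 2) = 0.314

Drum 1:
Material balance + equilibrium reduce to Σ zᵢ(Kᵢ−1)/(1+ψ₁(Kᵢ−1)) = 0.
g(0) = ΣzᵢKᵢ − 1 = 0.343 and g(1) = 1 − Σzᵢ/Kᵢ = -0.642, so a root lies in (0, 1).
Newton–Raphson from ψ₁ = 0.5:
  ψ₁ = 0.500: g = -0.1822, g' = -0.771 → ψ₁ = 0.264
  ψ₁ = 0.264: g = 0.0127, g' = -0.927 → ψ₁ = 0.277
Converged at ψ₁ = 0.277.
Drum-1 compositions:
  1-butene: x = 0.202, y = 0.649
  methanol: x = 0.352, y = 0.171
  n-hexane: x = 0.445, y = 0.181
Drum-2 feed = drum-1 liquid: z₂ = (0.2022, 0.3524, 0.4454).
Drum 2:
Rachford–Rice: g(ψ₂) = Σ zᵢ(Kᵢ−1)/(1+ψ₂(Kᵢ−1)) = 0.
g(0) = ΣzᵢKᵢ − 1 = 0.640 and g(1) = 1 − Σzᵢ/Kᵢ = -0.151, so a root lies in (0, 1).
Iterate (Newton) starting at ψ₂ = 0.43:
  ψ₂ = 0.430: g = 0.0508, g' = -0.543 → ψ₂ = 0.524
  ψ₂ = 0.524: g = 0.0050, g' = -0.443 → ψ₂ = 0.535
Converged at ψ₂ = 0.535.
  1-butene: x = 0.062, y = 0.324
  methanol: x = 0.396, y = 0.314
  n-hexane: x = 0.542, y = 0.361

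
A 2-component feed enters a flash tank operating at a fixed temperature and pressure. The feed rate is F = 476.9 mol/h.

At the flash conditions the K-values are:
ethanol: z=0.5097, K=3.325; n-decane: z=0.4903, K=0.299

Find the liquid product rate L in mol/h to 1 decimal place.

Binary case is linear: z₁(K₁−1)(1+ψ(K₂−1)) + z₂(K₂−1)(1+ψ(K₁−1)) = 0
⇒ ψ = [z₁(K₁−1)+z₂(K₂−1)] / [−(K₁−1)(K₂−1)] = 0.84135/1.62983 = 0.5162
Then V = ψ·F = 0.5162·476.9 = 246.2 mol/h and L = F − V = 230.7 mol/h.

L = 230.7 mol/h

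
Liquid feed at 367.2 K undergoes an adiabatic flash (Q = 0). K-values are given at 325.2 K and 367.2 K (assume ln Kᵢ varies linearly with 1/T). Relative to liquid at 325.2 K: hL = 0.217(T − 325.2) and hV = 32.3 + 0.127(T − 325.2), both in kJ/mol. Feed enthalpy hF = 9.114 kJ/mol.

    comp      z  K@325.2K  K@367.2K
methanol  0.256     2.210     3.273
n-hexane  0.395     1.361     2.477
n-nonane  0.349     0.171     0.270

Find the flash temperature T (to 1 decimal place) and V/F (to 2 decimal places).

Adiabatic flash: solve Rachford–Rice at each trial T, then check hF = ψ·hV(T) + (1−ψ)·hL(T).
  T = 325.2 K: K = (2.210, 1.361, 0.171), RR gives ψ = 0.256, H_out = 8.257 kJ/mol
  T = 367.2 K: K = (3.273, 2.477, 0.270), RR gives ψ = 0.692, H_out = 28.846 kJ/mol
  T = 346.2 K: K = (2.722, 1.870, 0.218), RR gives ψ = 0.529, H_out = 20.655 kJ/mol
  T = 335.7 K: K = (2.461, 1.603, 0.194), RR gives ψ = 0.416, H_out = 15.309 kJ/mol
  T = 330.4 K: K = (2.333, 1.478, 0.182), RR gives ψ = 0.342, H_out = 12.028 kJ/mol
  T = 327.8 K: K = (2.271, 1.419, 0.177), RR gives ψ = 0.301, H_out = 10.221 kJ/mol
  T = 326.5 K: K = (2.240, 1.390, 0.174), RR gives ψ = 0.279, H_out = 9.260 kJ/mol
Linear interpolation between T = 325.2 (H_out = 8.257) and T = 326.5 (H_out = 9.260) on hF = 9.114 gives T ≈ 326.3 K, at which ψ = 0.28.

T = 326.3 K, V/F = 0.28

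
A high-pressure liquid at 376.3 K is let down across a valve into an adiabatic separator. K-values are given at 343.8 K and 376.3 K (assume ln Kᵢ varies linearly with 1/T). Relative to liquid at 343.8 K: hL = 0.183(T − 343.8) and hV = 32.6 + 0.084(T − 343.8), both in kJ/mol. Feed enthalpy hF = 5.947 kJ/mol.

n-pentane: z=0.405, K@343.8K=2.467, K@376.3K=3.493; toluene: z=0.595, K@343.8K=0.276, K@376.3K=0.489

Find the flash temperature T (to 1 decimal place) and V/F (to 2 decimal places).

T = 345.5 K, V/F = 0.17

Adiabatic flash: solve Rachford–Rice at each trial T, then check hF = ψ·hV(T) + (1−ψ)·hL(T).
  T = 343.8 K: K = (2.467, 0.276), RR gives ψ = 0.154, H_out = 5.014 kJ/mol
  T = 376.3 K: K = (3.493, 0.489), RR gives ψ = 0.554, H_out = 22.222 kJ/mol
  T = 360.1 K: K = (2.960, 0.372), RR gives ψ = 0.342, H_out = 13.576 kJ/mol
  T = 352.0 K: K = (2.710, 0.322), RR gives ψ = 0.249, H_out = 9.427 kJ/mol
  T = 347.9 K: K = (2.587, 0.298), RR gives ψ = 0.202, H_out = 7.263 kJ/mol
  T = 345.9 K: K = (2.528, 0.287), RR gives ψ = 0.179, H_out = 6.179 kJ/mol
Linear interpolation between T = 343.8 (H_out = 5.014) and T = 345.9 (H_out = 6.179) on hF = 5.947 gives T ≈ 345.5 K, at which ψ = 0.17.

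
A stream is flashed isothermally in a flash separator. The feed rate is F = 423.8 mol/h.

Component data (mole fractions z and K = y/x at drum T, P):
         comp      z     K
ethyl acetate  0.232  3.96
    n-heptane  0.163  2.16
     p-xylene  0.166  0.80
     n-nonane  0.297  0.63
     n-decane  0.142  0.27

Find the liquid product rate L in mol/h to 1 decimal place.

L = 172.5 mol/h

Let ψ = V/F and solve Σ zᵢ(Kᵢ−1)/(1+ψ(Kᵢ−1)) = 0.
g(0) = ΣzᵢKᵢ − 1 = 0.629 and g(1) = 1 − Σzᵢ/Kᵢ = -0.339, so a root lies in (0, 1).
Newton iteration, ψ⁰ = 0.5:
  ψ = 0.500: g = 0.0616, g' = -0.675 → ψ = 0.591
  ψ = 0.591: g = 0.0012, g' = -0.655 → ψ = 0.593
Converged at ψ = 0.593.
Then V = ψ·F = 0.5930·423.8 = 251.3 mol/h and L = F − V = 172.5 mol/h.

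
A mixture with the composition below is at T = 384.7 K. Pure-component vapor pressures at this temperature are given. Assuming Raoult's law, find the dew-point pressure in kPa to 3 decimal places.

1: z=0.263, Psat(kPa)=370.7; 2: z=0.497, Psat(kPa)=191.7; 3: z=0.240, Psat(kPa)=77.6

Pdew = 156.376 kPa

At the dew point ψ → 1, so Σzᵢ/Kᵢ = 1 with Kᵢ = Pᵢˢᵃᵗ/P ⇒ 1/P = Σzᵢ/Pᵢˢᵃᵗ.
1/P = 0.263/370.7 + 0.497/191.7 + 0.240/77.6 = 0.006395 ⇒ P = 156.376 kPa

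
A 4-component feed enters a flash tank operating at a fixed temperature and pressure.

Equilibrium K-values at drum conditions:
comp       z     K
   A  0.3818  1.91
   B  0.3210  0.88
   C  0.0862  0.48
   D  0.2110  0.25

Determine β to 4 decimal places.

Material balance + equilibrium reduce to Σ zᵢ(Kᵢ−1)/(1+β(Kᵢ−1)) = 0.
g(0) = ΣzᵢKᵢ − 1 = 0.1058 and g(1) = 1 − Σzᵢ/Kᵢ = -0.5883, so a root lies in (0, 1).
Iterate (Newton) starting at β = 0.5:
  β = 0.5000: g = -0.11596, g' = -0.5010 → β = 0.2685
  β = 0.2685: g = -0.01085, g' = -0.4267 → β = 0.2431
  β = 0.2431: g = -0.00002, g' = -0.4250 → β = 0.2430
Converged at β = 0.2430.

β = 0.2430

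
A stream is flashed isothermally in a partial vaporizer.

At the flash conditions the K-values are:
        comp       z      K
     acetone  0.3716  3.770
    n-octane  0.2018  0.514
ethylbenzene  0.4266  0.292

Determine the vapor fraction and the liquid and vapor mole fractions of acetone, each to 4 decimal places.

Material balance + equilibrium reduce to Σ zᵢ(Kᵢ−1)/(1+ψ(Kᵢ−1)) = 0.
Check two-phase: ΣzᵢKᵢ = 1.6292 > 1 and Σzᵢ/Kᵢ = 1.9521 > 1, so g(0) = 0.6292 > 0 and g(1) = -0.9521 < 0.
Newton–Raphson from ψ = 0.38:
  ψ = 0.3800: g = -0.03201, g' = -1.1487 → ψ = 0.3521
  ψ = 0.3521: g = 0.00041, g' = -1.1795 → ψ = 0.3525
Converged at ψ = 0.3525.
Compositions from xᵢ = zᵢ/(1+ψ(Kᵢ−1)), yᵢ = Kᵢxᵢ:
  acetone: x = 0.1880, y = 0.7088
  n-octane: x = 0.2435, y = 0.1252
  ethylbenzene: x = 0.5685, y = 0.1660

ψ = 0.3525, x_acetone = 0.1880, y_acetone = 0.7088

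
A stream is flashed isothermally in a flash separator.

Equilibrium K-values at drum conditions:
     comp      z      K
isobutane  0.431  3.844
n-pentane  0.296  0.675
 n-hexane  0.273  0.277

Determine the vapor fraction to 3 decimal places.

Material balance + equilibrium reduce to Σ zᵢ(Kᵢ−1)/(1+ψ(Kᵢ−1)) = 0.
Check two-phase: ΣzᵢKᵢ = 1.932 > 1 and Σzᵢ/Kᵢ = 1.536 > 1, so g(0) = 0.932 > 0 and g(1) = -0.536 < 0.
Iterate (Newton) starting at ψ = 0.45:
  ψ = 0.450: g = 0.1324, g' = -1.027 → ψ = 0.579
  ψ = 0.579: g = 0.0052, g' = -0.967 → ψ = 0.584
Converged at ψ = 0.584.

ψ = 0.584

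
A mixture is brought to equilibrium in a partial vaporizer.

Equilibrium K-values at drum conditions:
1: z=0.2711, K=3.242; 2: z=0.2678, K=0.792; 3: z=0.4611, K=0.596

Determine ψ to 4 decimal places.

Let ψ = V/F and solve Σ zᵢ(Kᵢ−1)/(1+ψ(Kᵢ−1)) = 0.
g(0) = ΣzᵢKᵢ − 1 = 0.3658 and g(1) = 1 − Σzᵢ/Kᵢ = -0.1954, so a root lies in (0, 1).
Newton–Raphson from ψ = 0.5:
  ψ = 0.5000: g = -0.00904, g' = -0.4355 → ψ = 0.4792
  ψ = 0.4792: g = 0.00011, g' = -0.4467 → ψ = 0.4795
Converged at ψ = 0.4795.

ψ = 0.4795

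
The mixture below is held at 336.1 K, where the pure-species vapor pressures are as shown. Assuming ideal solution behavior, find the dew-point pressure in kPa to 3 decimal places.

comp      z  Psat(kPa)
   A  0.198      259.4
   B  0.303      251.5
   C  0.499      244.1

Pdew = 249.233 kPa

At the dew point ψ → 1, so Σzᵢ/Kᵢ = 1 with Kᵢ = Pᵢˢᵃᵗ/P ⇒ 1/P = Σzᵢ/Pᵢˢᵃᵗ.
1/P = 0.198/259.4 + 0.303/251.5 + 0.499/244.1 = 0.004012 ⇒ P = 249.233 kPa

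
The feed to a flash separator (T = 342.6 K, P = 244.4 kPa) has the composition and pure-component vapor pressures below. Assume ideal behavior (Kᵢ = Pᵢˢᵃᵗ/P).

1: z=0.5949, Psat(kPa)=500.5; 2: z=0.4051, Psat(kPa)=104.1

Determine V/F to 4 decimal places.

V/F = 0.6497

Raoult's law: Kᵢ = Pᵢˢᵃᵗ/P = Pᵢˢᵃᵗ/244.4.
  K_1 = 500.5/244.4 = 2.047872, K_2 = 104.1/244.4 = 0.425941
Material balance + equilibrium reduce to Σ zᵢ(Kᵢ−1)/(1+V/F(Kᵢ−1)) = 0.
g(0) = ΣzᵢKᵢ − 1 = 0.3908 and g(1) = 1 − Σzᵢ/Kᵢ = -0.2416, so a root lies in (0, 1).
Newton–Raphson from V/F = 0.5:
  V/F = 0.5000: g = 0.08289, g' = -0.5439 → V/F = 0.6524
  V/F = 0.6524: g = -0.00153, g' = -0.5717 → V/F = 0.6497
Converged at V/F = 0.6497.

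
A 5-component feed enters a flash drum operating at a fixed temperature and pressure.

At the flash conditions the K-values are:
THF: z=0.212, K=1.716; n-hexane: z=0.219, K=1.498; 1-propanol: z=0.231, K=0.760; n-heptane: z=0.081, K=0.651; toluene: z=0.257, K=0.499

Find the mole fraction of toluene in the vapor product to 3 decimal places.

Rachford–Rice: g(ψ) = Σ zᵢ(Kᵢ−1)/(1+ψ(Kᵢ−1)) = 0.
g(0) = ΣzᵢKᵢ − 1 = 0.048 and g(1) = 1 − Σzᵢ/Kᵢ = -0.213, so a root lies in (0, 1).
Iterate (Newton) starting at ψ = 0.56:
  ψ = 0.560: g = -0.0845, g' = -0.246 → ψ = 0.217
  ψ = 0.217: g = -0.0037, g' = -0.233 → ψ = 0.201
Converged at ψ = 0.201.
Compositions from xᵢ = zᵢ/(1+ψ(Kᵢ−1)), yᵢ = Kᵢxᵢ:
  THF: x = 0.185, y = 0.318
  n-hexane: x = 0.199, y = 0.298
  1-propanol: x = 0.243, y = 0.184
  n-heptane: x = 0.087, y = 0.057
  toluene: x = 0.286, y = 0.143

y_toluene = 0.143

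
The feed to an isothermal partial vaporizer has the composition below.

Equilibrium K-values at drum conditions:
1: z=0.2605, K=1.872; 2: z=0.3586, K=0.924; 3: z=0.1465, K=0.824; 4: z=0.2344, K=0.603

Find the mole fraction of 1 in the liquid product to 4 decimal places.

x_1 = 0.1917

Material balance + equilibrium reduce to Σ zᵢ(Kᵢ−1)/(1+ψ(Kᵢ−1)) = 0.
Check two-phase: ΣzᵢKᵢ = 1.0811 > 1 and Σzᵢ/Kᵢ = 1.0938 > 1, so g(0) = 0.0811 > 0 and g(1) = -0.0938 < 0.
Iterate (Newton) starting at ψ = 0.6:
  ψ = 0.6000: g = -0.03041, g' = -0.1570 → ψ = 0.4063
  ψ = 0.4063: g = 0.00088, g' = -0.1680 → ψ = 0.4116
Converged at ψ = 0.4116.
Compositions from xᵢ = zᵢ/(1+ψ(Kᵢ−1)), yᵢ = Kᵢxᵢ:
  1: x = 0.1917, y = 0.3589
  2: x = 0.3702, y = 0.3420
  3: x = 0.1579, y = 0.1301
  4: x = 0.2802, y = 0.1689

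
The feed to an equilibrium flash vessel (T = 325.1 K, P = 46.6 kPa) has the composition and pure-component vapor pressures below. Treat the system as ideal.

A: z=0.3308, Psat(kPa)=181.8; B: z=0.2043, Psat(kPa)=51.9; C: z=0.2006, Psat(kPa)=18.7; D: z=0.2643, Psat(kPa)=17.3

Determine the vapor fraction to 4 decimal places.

Raoult's law: Kᵢ = Pᵢˢᵃᵗ/P = Pᵢˢᵃᵗ/46.6.
  K_A = 181.8/46.6 = 3.901288, K_B = 51.9/46.6 = 1.113734, K_C = 18.7/46.6 = 0.401288, K_D = 17.3/46.6 = 0.371245
Rachford–Rice: g(ψ) = Σ zᵢ(Kᵢ−1)/(1+ψ(Kᵢ−1)) = 0.
Feasibility: ΣzᵢKᵢ = 1.6967, Σzᵢ/Kᵢ = 1.4800 — both > 1, two phases present.
Newton–Raphson from ψ = 0.5:
  ψ = 0.5000: g = -0.00018, g' = -0.8348 → ψ = 0.4998
Converged at ψ = 0.4998.

ψ = 0.4998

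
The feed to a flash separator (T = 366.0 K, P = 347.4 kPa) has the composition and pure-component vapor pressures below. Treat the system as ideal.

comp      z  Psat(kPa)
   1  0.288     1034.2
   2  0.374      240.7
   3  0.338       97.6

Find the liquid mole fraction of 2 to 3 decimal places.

x_2 = 0.399

Raoult's law: Kᵢ = Pᵢˢᵃᵗ/P = Pᵢˢᵃᵗ/347.4.
  K_1 = 1034.2/347.4 = 2.97697, K_2 = 240.7/347.4 = 0.69286, K_3 = 97.6/347.4 = 0.28094
Iterate (Newton) starting at ψ = 0.42:
  ψ = 0.420: g = -0.1690, g' = -0.741 → ψ = 0.192
  ψ = 0.192: g = 0.0087, g' = -0.867 → ψ = 0.202
Converged at ψ = 0.202.
Compositions from xᵢ = zᵢ/(1+ψ(Kᵢ−1)), yᵢ = Kᵢxᵢ:
  1: x = 0.206, y = 0.613
  2: x = 0.399, y = 0.276
  3: x = 0.395, y = 0.111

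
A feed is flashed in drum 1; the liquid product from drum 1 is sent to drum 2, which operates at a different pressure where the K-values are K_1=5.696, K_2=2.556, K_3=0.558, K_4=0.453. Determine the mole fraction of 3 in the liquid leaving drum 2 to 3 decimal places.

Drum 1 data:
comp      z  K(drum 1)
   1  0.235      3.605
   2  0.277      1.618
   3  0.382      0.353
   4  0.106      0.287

x_3 (drum 2) = 0.635

Drum 1:
Rachford–Rice: g(ψ₁) = Σ zᵢ(Kᵢ−1)/(1+ψ₁(Kᵢ−1)) = 0.
Check two-phase: ΣzᵢKᵢ = 1.461 > 1 and Σzᵢ/Kᵢ = 1.688 > 1, so g(0) = 0.461 > 0 and g(1) = -0.688 < 0.
Iterate (Newton) starting at ψ₁ = 0.33:
  ψ₁ = 0.330: g = 0.0583, g' = -0.885 → ψ₁ = 0.396
  ψ₁ = 0.396: g = 0.0014, g' = -0.848 → ψ₁ = 0.397
Converged at ψ₁ = 0.397.
Drum-1 compositions:
  1: x = 0.115, y = 0.416
  2: x = 0.222, y = 0.360
  3: x = 0.514, y = 0.182
  4: x = 0.148, y = 0.042
Drum-2 feed = drum-1 liquid: z₂ = (0.1155, 0.2224, 0.5142, 0.1479).
Drum 2:
Newton–Raphson from ψ₂ = 0.54:
  ψ₂ = 0.540: g = -0.0720, g' = -0.625 → ψ₂ = 0.425
  ψ₂ = 0.425: g = 0.0041, g' = -0.706 → ψ₂ = 0.431
Converged at ψ₂ = 0.431.
  1: x = 0.038, y = 0.218
  2: x = 0.133, y = 0.340
  3: x = 0.635, y = 0.354
  4: x = 0.194, y = 0.088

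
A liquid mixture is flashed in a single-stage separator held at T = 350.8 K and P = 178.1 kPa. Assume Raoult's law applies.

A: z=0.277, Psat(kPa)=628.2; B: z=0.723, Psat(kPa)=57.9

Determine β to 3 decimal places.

Raoult's law: Kᵢ = Pᵢˢᵃᵗ/P = Pᵢˢᵃᵗ/178.1.
  K_A = 628.2/178.1 = 3.52723, K_B = 57.9/178.1 = 0.32510
Let β = V/F and solve Σ zᵢ(Kᵢ−1)/(1+β(Kᵢ−1)) = 0.
g(0) = ΣzᵢKᵢ − 1 = 0.212 and g(1) = 1 − Σzᵢ/Kᵢ = -1.302, so a root lies in (0, 1).
Binary case is linear: z₁(K₁−1)(1+β(K₂−1)) + z₂(K₂−1)(1+β(K₁−1)) = 0
⇒ β = [z₁(K₁−1)+z₂(K₂−1)] / [−(K₁−1)(K₂−1)] = 0.2121/1.7056 = 0.124

β = 0.124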